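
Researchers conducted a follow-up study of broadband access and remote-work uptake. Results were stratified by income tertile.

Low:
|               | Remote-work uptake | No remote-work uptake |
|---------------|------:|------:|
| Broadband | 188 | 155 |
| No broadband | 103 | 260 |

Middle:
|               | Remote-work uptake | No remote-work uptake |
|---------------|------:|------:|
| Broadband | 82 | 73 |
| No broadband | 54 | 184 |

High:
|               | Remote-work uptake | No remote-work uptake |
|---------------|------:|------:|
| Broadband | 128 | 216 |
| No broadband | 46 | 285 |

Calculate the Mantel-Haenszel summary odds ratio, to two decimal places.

3.41

OR_MH = Σ(aᵢdᵢ/nᵢ) / Σ(bᵢcᵢ/nᵢ), where nᵢ is the stratum total.
Stratum 1 (Low): n = 706; a·d/n = 188·260/706 = 69.2351; b·c/n = 155·103/706 = 22.6133
Stratum 2 (Middle): n = 393; a·d/n = 82·184/393 = 38.3919; b·c/n = 73·54/393 = 10.0305
Stratum 3 (High): n = 675; a·d/n = 128·285/675 = 54.0444; b·c/n = 216·46/675 = 14.7200
OR_MH = (69.2351 + 38.3919 + 54.0444) / (22.6133 + 10.0305 + 14.7200) = 161.6714 / 47.3638 = 3.41339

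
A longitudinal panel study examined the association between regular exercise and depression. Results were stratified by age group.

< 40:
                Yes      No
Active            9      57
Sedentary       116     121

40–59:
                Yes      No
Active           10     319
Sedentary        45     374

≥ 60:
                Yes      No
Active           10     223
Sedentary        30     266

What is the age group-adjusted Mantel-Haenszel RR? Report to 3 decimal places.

RR_MH = Σ(aᵢ·n₀ᵢ/nᵢ) / Σ(cᵢ·n₁ᵢ/nᵢ), with n₁ᵢ = aᵢ+bᵢ (exposed), n₀ᵢ = cᵢ+dᵢ (unexposed), nᵢ = n₁ᵢ+n₀ᵢ.
Stratum 1 (< 40): n₁ = 66, n₀ = 237, n = 303; a·n₀/n = 9·237/303 = 7.0396; c·n₁/n = 116·66/303 = 25.2673
Stratum 2 (40–59): n₁ = 329, n₀ = 419, n = 748; a·n₀/n = 10·419/748 = 5.6016; c·n₁/n = 45·329/748 = 19.7928
Stratum 3 (≥ 60): n₁ = 233, n₀ = 296, n = 529; a·n₀/n = 10·296/529 = 5.5955; c·n₁/n = 30·233/529 = 13.2136
RR_MH = (7.0396 + 5.6016 + 5.5955) / (25.2673 + 19.7928 + 13.2136) = 18.2367 / 58.2737 = 0.31295

0.313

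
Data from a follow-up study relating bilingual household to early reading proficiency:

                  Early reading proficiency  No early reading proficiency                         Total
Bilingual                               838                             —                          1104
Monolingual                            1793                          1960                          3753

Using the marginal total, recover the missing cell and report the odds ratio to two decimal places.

3.44

The missing cell is in the exposed row: 1104 − 838 = 266.
So a = 838, b = 266, c = 1793, d = 1960.
OR = (a·d)/(b·c) = (838 × 1960) / (266 × 1793) = 1642480 / 476938 = 3.44380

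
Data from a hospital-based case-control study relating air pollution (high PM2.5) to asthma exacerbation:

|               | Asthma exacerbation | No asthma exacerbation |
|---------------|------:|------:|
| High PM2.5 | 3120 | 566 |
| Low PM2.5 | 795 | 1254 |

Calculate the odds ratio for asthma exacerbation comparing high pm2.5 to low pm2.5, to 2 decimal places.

8.69

Cells: a = 3120, b = 566, c = 795, d = 1254.
OR = (a·d)/(b·c) = (3120 × 1254) / (566 × 795) = 3912480 / 449970 = 8.69498
The odds of asthma exacerbation are about 8.69 times as high in the high pm2.5 group.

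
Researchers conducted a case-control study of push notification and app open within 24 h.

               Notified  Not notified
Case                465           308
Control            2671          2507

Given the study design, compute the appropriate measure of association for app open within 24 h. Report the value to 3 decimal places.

1.417

Reading the table with exposure as columns: a = 465 (Notified, case), b = 2671 (Notified, non-case), c = 308 (Not notified, case), d = 2507.
This is a case-control study: participants were sampled on outcome status, so risks in the source population cannot be estimated directly — relative risk is not valid here. The odds ratio is the appropriate measure.
OR = (a·d)/(b·c) = (465 × 2507) / (2671 × 308) = 1165755 / 822668 = 1.41704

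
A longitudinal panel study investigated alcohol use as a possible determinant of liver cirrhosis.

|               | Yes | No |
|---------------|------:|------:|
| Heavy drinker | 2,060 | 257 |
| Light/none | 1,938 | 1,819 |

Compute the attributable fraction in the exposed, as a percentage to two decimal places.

Cells: a = 2060, b = 257, c = 1938, d = 1819.
Risk in exposed = 2060/2317 = 0.88908; risk in unexposed = 1938/3757 = 0.51584.
RR = 0.88908/0.51584 = 1.72357
AR% = (RR − 1)/RR × 100 = (1.72357 − 1)/1.72357 × 100 = 41.9808%

41.98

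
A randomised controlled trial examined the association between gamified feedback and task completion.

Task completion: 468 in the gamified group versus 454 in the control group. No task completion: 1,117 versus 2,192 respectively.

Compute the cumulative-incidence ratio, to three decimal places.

From the description: a = 468, b = 1117, c = 454, d = 2192.
Risk in exposed = 468/1585 = 0.29527; risk in unexposed = 454/2646 = 0.17158.
RR = 0.29527 / 0.17158 = 1.72088
The risk among the exposed is 1.72 times that among the unexposed.

1.721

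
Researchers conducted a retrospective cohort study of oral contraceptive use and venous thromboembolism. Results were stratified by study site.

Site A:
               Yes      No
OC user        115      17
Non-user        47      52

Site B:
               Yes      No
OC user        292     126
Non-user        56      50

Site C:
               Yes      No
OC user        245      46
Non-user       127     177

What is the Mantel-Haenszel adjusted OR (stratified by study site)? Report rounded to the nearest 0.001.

4.735

OR_MH = Σ(aᵢdᵢ/nᵢ) / Σ(bᵢcᵢ/nᵢ), where nᵢ is the stratum total.
Stratum 1 (Site A): n = 231; a·d/n = 115·52/231 = 25.8874; b·c/n = 17·47/231 = 3.4589
Stratum 2 (Site B): n = 524; a·d/n = 292·50/524 = 27.8626; b·c/n = 126·56/524 = 13.4656
Stratum 3 (Site C): n = 595; a·d/n = 245·177/595 = 72.8824; b·c/n = 46·127/595 = 9.8185
OR_MH = (25.8874 + 27.8626 + 72.8824) / (3.4589 + 13.4656 + 9.8185) = 126.6324 / 26.7430 = 4.73516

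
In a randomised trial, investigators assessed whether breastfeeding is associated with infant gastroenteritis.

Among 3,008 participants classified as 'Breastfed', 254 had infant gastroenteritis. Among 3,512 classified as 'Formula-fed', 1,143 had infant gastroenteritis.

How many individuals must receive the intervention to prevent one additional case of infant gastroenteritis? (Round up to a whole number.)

5

Risk in treated group = 254/3008 = 0.08444; risk in control = 1143/3512 = 0.32546.
Absolute risk reduction = 0.32546 − 0.08444 = 0.24101
NNT = 1 / ARR = 1 / 0.24101 = 4.149 → round up → 5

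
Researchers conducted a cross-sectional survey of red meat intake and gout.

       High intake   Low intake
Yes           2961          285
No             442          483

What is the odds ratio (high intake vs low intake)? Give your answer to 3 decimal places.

11.353

Reading the table with exposure as columns: a = 2961 (High intake, case), b = 442 (High intake, non-case), c = 285 (Low intake, case), d = 483.
OR = (a·d)/(b·c) = (2961 × 483) / (442 × 285) = 1430163 / 125970 = 11.35320
The odds of gout are about 11.35 times as high in the high intake group.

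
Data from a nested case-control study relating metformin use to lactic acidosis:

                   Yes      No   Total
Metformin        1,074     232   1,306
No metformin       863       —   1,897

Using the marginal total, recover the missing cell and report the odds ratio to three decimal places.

5.547

The missing cell is in the unexposed row: 1897 − 863 = 1034.
So a = 1074, b = 232, c = 863, d = 1034.
OR = (a·d)/(b·c) = (1074 × 1034) / (232 × 863) = 1110516 / 200216 = 5.54659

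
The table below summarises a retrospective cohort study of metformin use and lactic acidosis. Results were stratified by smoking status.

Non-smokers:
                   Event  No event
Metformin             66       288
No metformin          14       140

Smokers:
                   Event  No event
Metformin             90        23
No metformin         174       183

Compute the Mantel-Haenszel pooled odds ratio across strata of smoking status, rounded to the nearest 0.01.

OR_MH = Σ(aᵢdᵢ/nᵢ) / Σ(bᵢcᵢ/nᵢ), where nᵢ is the stratum total.
Stratum 1 (Non-smokers): n = 508; a·d/n = 66·140/508 = 18.1890; b·c/n = 288·14/508 = 7.9370
Stratum 2 (Smokers): n = 470; a·d/n = 90·183/470 = 35.0426; b·c/n = 23·174/470 = 8.5149
OR_MH = (18.1890 + 35.0426) / (7.9370 + 8.5149) = 53.2315 / 16.4519 = 3.23559

3.24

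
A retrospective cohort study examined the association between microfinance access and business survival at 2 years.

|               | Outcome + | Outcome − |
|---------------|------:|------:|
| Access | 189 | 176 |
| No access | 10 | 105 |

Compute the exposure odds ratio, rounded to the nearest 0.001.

11.276

Cells: a = 189, b = 176, c = 10, d = 105.
OR = (a·d)/(b·c) = (189 × 105) / (176 × 10) = 19845 / 1760 = 11.27557
The odds of business survival at 2 years are about 11.28 times as high in the access group.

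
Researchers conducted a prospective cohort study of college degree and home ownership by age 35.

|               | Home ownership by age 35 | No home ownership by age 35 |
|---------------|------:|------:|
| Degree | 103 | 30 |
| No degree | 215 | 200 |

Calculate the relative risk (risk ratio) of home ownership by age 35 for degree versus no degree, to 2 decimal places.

Cells: a = 103, b = 30, c = 215, d = 200.
Risk in exposed = 103/133 = 0.77444; risk in unexposed = 215/415 = 0.51807.
RR = 0.77444 / 0.51807 = 1.49484
The risk among the exposed is 1.49 times that among the unexposed.

1.49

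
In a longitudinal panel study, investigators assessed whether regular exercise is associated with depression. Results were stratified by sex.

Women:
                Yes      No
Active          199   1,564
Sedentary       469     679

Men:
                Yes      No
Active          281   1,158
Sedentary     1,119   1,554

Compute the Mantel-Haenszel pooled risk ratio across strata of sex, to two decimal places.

0.39

RR_MH = Σ(aᵢ·n₀ᵢ/nᵢ) / Σ(cᵢ·n₁ᵢ/nᵢ), with n₁ᵢ = aᵢ+bᵢ (exposed), n₀ᵢ = cᵢ+dᵢ (unexposed), nᵢ = n₁ᵢ+n₀ᵢ.
Stratum 1 (Women): n₁ = 1763, n₀ = 1148, n = 2911; a·n₀/n = 199·1148/2911 = 78.4789; c·n₁/n = 469·1763/2911 = 284.0423
Stratum 2 (Men): n₁ = 1439, n₀ = 2673, n = 4112; a·n₀/n = 281·2673/4112 = 182.6637; c·n₁/n = 1119·1439/4112 = 391.5956
RR_MH = (78.4789 + 182.6637) / (284.0423 + 391.5956) = 261.1425 / 675.6378 = 0.38651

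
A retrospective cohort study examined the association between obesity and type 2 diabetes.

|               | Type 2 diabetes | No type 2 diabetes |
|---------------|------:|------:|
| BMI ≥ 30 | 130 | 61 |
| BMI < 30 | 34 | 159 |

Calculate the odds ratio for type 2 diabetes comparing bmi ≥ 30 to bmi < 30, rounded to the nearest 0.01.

9.97

Cells: a = 130, b = 61, c = 34, d = 159.
OR = (a·d)/(b·c) = (130 × 159) / (61 × 34) = 20670 / 2074 = 9.96625
The odds of type 2 diabetes are about 9.97 times as high in the bmi ≥ 30 group.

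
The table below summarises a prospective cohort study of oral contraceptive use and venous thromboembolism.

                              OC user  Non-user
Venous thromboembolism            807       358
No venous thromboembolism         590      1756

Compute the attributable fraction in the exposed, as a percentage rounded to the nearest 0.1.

Reading the table with exposure as columns: a = 807 (OC user, case), b = 590 (OC user, non-case), c = 358 (Non-user, case), d = 1756.
Risk in exposed = 807/1397 = 0.57767; risk in unexposed = 358/2114 = 0.16935.
RR = 0.57767/0.16935 = 3.41114
AR% = (RR − 1)/RR × 100 = (3.41114 − 1)/3.41114 × 100 = 70.6843%

70.7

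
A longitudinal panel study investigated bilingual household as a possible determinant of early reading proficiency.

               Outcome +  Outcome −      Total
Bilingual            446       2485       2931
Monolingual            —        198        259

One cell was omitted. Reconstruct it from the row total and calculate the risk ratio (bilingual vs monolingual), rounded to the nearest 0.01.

0.65

The missing cell is in the unexposed row: 259 − 198 = 61.
So a = 446, b = 2485, c = 61, d = 198.
RR = [a/(a+b)] / [c/(c+d)] = (446/2931) / (61/259) = 0.15217/0.23552 = 0.64608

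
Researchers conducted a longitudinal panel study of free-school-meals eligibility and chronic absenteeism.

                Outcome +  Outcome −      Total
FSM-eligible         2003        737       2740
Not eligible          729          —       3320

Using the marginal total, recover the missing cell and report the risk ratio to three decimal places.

The missing cell is in the unexposed row: 3320 − 729 = 2591.
So a = 2003, b = 737, c = 729, d = 2591.
RR = [a/(a+b)] / [c/(c+d)] = (2003/2740) / (729/3320) = 0.73102/0.21958 = 3.32921

3.329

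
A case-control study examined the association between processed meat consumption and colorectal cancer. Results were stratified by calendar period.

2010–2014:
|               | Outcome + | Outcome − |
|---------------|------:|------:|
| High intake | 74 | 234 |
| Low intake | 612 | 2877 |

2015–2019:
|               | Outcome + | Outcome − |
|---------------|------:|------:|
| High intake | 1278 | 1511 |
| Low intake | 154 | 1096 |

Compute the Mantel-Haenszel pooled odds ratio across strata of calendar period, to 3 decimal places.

4.226

OR_MH = Σ(aᵢdᵢ/nᵢ) / Σ(bᵢcᵢ/nᵢ), where nᵢ is the stratum total.
Stratum 1 (2010–2014): n = 3797; a·d/n = 74·2877/3797 = 56.0701; b·c/n = 234·612/3797 = 37.7161
Stratum 2 (2015–2019): n = 4039; a·d/n = 1278·1096/4039 = 346.7908; b·c/n = 1511·154/4039 = 57.6118
OR_MH = (56.0701 + 346.7908) / (37.7161 + 57.6118) = 402.8608 / 95.3279 = 4.22605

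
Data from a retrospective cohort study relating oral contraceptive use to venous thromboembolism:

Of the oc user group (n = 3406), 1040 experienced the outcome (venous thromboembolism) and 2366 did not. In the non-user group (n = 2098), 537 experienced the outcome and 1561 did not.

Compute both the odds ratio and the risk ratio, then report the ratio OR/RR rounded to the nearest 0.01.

From the description: a = 1040, b = 2366, c = 537, d = 1561.
OR = (1040·1561)/(2366·537) = 1623440/1270542 = 1.27775
Risk in exposed = 1040/3406 = 0.30534; risk in unexposed = 537/2098 = 0.25596; RR = 1.19294
OR/RR = 1.27775 / 1.19294 = 1.07109
The outcome is not rare, so the OR lies further from 1 than the RR.

1.07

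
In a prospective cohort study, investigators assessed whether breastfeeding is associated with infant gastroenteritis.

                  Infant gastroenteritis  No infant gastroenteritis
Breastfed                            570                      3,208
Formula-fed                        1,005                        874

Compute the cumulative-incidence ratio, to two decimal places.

Cells: a = 570, b = 3208, c = 1005, d = 874.
Risk in exposed = 570/3778 = 0.15087; risk in unexposed = 1005/1879 = 0.53486.
RR = 0.15087 / 0.53486 = 0.28208
The risk is 72% lower among the exposed than among the unexposed.

0.28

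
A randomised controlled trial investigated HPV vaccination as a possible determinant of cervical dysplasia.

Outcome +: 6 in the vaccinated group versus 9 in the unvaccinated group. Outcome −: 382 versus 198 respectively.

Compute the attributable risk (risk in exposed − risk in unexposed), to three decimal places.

From the description: a = 6, b = 382, c = 9, d = 198.
Risk in exposed = 6/388 = 0.015464; risk in unexposed = 9/207 = 0.043478.
Risk difference = 0.015464 − 0.043478 = -0.028014

-0.028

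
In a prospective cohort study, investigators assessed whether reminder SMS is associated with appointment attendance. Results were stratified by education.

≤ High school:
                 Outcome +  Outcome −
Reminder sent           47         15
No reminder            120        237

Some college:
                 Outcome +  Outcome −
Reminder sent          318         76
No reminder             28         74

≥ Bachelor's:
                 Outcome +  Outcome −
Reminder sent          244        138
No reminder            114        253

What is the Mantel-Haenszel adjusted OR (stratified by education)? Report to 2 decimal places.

5.29

OR_MH = Σ(aᵢdᵢ/nᵢ) / Σ(bᵢcᵢ/nᵢ), where nᵢ is the stratum total.
Stratum 1 (≤ High school): n = 419; a·d/n = 47·237/419 = 26.5847; b·c/n = 15·120/419 = 4.2959
Stratum 2 (Some college): n = 496; a·d/n = 318·74/496 = 47.4435; b·c/n = 76·28/496 = 4.2903
Stratum 3 (≥ Bachelor's): n = 749; a·d/n = 244·253/749 = 82.4192; b·c/n = 138·114/749 = 21.0040
OR_MH = (26.5847 + 47.4435 + 82.4192) / (4.2959 + 4.2903 + 21.0040) = 156.4475 / 29.5903 = 5.28713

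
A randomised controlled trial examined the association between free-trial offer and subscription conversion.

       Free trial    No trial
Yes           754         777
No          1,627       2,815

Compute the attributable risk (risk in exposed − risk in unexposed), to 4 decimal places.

0.1004

Reading the table with exposure as columns: a = 754 (Free trial, case), b = 1627 (Free trial, non-case), c = 777 (No trial, case), d = 2815.
Risk in exposed = 754/2381 = 0.316674; risk in unexposed = 777/3592 = 0.216314.
Risk difference = 0.316674 − 0.216314 = 0.100360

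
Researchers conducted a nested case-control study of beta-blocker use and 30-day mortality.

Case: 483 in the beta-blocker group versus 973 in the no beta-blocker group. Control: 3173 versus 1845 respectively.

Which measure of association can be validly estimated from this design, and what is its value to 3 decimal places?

From the description: a = 483, b = 3173, c = 973, d = 1845.
This is a nested case-control study: participants were sampled on outcome status, so risks in the source population cannot be estimated directly — relative risk is not valid here. The odds ratio is the appropriate measure.
OR = (a·d)/(b·c) = (483 × 1845) / (3173 × 973) = 891135 / 3087329 = 0.28864

0.289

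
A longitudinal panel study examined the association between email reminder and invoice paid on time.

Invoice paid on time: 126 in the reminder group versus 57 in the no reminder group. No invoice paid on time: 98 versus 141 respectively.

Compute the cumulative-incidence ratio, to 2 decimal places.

From the description: a = 126, b = 98, c = 57, d = 141.
Risk in exposed = 126/224 = 0.56250; risk in unexposed = 57/198 = 0.28788.
RR = 0.56250 / 0.28788 = 1.95395
The risk among the exposed is 1.95 times that among the unexposed.

1.95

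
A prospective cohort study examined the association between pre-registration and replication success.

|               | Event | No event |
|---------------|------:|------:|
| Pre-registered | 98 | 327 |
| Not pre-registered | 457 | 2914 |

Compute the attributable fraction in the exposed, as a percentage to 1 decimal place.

Cells: a = 98, b = 327, c = 457, d = 2914.
Risk in exposed = 98/425 = 0.23059; risk in unexposed = 457/3371 = 0.13557.
RR = 0.23059/0.13557 = 1.70090
AR% = (RR − 1)/RR × 100 = (1.70090 − 1)/1.70090 × 100 = 41.2077%

41.2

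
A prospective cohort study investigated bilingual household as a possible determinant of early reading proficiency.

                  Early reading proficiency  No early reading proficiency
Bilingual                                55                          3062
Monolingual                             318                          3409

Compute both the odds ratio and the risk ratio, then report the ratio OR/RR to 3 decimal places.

0.931

Cells: a = 55, b = 3062, c = 318, d = 3409.
OR = (55·3409)/(3062·318) = 187495/973716 = 0.19256
Risk in exposed = 55/3117 = 0.01765; risk in unexposed = 318/3727 = 0.08532; RR = 0.20680
OR/RR = 0.19256 / 0.20680 = 0.93111
The outcome is rare in both groups, so OR ≈ RR (ratio near 1).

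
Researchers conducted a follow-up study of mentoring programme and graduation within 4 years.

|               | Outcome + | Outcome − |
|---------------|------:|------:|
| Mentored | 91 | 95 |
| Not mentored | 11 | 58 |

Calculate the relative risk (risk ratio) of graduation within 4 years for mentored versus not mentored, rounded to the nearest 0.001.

3.069

Cells: a = 91, b = 95, c = 11, d = 58.
Risk in exposed = 91/186 = 0.48925; risk in unexposed = 11/69 = 0.15942.
RR = 0.48925 / 0.15942 = 3.06891
The risk among the exposed is 3.07 times that among the unexposed.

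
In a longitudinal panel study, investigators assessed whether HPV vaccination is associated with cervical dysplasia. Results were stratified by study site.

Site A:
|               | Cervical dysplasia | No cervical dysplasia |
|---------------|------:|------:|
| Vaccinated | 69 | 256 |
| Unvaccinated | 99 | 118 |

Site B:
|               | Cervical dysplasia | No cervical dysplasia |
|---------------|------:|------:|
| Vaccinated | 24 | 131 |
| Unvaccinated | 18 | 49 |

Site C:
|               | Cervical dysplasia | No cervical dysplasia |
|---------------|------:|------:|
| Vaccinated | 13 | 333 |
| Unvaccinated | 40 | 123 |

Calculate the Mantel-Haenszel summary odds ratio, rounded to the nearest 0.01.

0.28

OR_MH = Σ(aᵢdᵢ/nᵢ) / Σ(bᵢcᵢ/nᵢ), where nᵢ is the stratum total.
Stratum 1 (Site A): n = 542; a·d/n = 69·118/542 = 15.0221; b·c/n = 256·99/542 = 46.7601
Stratum 2 (Site B): n = 222; a·d/n = 24·49/222 = 5.2973; b·c/n = 131·18/222 = 10.6216
Stratum 3 (Site C): n = 509; a·d/n = 13·123/509 = 3.1415; b·c/n = 333·40/509 = 26.1690
OR_MH = (15.0221 + 5.2973 + 3.1415) / (46.7601 + 10.6216 + 26.1690) = 23.4609 / 83.5507 = 0.28080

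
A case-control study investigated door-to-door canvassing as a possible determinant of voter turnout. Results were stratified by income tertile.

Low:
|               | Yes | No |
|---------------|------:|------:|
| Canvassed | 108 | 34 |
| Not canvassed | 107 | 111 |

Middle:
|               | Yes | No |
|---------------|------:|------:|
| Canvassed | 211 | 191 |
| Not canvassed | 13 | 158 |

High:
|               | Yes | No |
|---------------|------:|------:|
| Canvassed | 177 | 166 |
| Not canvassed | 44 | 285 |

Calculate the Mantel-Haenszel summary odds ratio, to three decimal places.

6.581

OR_MH = Σ(aᵢdᵢ/nᵢ) / Σ(bᵢcᵢ/nᵢ), where nᵢ is the stratum total.
Stratum 1 (Low): n = 360; a·d/n = 108·111/360 = 33.3000; b·c/n = 34·107/360 = 10.1056
Stratum 2 (Middle): n = 573; a·d/n = 211·158/573 = 58.1815; b·c/n = 191·13/573 = 4.3333
Stratum 3 (High): n = 672; a·d/n = 177·285/672 = 75.0670; b·c/n = 166·44/672 = 10.8690
OR_MH = (33.3000 + 58.1815 + 75.0670) / (10.1056 + 4.3333 + 10.8690) = 166.5485 / 25.3079 = 6.58088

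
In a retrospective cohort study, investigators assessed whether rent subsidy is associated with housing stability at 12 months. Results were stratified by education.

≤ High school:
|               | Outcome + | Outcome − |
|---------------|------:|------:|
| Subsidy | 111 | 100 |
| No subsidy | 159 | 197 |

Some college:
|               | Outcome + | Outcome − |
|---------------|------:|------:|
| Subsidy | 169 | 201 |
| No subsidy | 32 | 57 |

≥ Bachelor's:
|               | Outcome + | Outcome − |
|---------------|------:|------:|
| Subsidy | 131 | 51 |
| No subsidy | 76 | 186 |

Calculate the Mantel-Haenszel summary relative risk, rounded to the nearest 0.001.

RR_MH = Σ(aᵢ·n₀ᵢ/nᵢ) / Σ(cᵢ·n₁ᵢ/nᵢ), with n₁ᵢ = aᵢ+bᵢ (exposed), n₀ᵢ = cᵢ+dᵢ (unexposed), nᵢ = n₁ᵢ+n₀ᵢ.
Stratum 1 (≤ High school): n₁ = 211, n₀ = 356, n = 567; a·n₀/n = 111·356/567 = 69.6931; c·n₁/n = 159·211/567 = 59.1693
Stratum 2 (Some college): n₁ = 370, n₀ = 89, n = 459; a·n₀/n = 169·89/459 = 32.7691; c·n₁/n = 32·370/459 = 25.7952
Stratum 3 (≥ Bachelor's): n₁ = 182, n₀ = 262, n = 444; a·n₀/n = 131·262/444 = 77.3018; c·n₁/n = 76·182/444 = 31.1532
RR_MH = (69.6931 + 32.7691 + 77.3018) / (59.1693 + 25.7952 + 31.1532) = 179.7640 / 116.1177 = 1.54812

1.548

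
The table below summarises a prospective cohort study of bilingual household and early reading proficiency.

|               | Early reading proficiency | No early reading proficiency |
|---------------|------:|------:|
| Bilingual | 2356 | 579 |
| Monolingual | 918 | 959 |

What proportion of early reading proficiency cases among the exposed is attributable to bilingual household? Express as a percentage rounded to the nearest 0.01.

39.07

Cells: a = 2356, b = 579, c = 918, d = 959.
Risk in exposed = 2356/2935 = 0.80273; risk in unexposed = 918/1877 = 0.48908.
RR = 0.80273/0.48908 = 1.64130
AR% = (RR − 1)/RR × 100 = (1.64130 − 1)/1.64130 × 100 = 39.0728%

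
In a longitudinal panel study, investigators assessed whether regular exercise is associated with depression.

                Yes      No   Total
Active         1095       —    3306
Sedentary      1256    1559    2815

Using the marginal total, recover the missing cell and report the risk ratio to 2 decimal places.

0.74

The missing cell is in the exposed row: 3306 − 1095 = 2211.
So a = 1095, b = 2211, c = 1256, d = 1559.
RR = [a/(a+b)] / [c/(c+d)] = (1095/3306) / (1256/2815) = 0.33122/0.44618 = 0.74234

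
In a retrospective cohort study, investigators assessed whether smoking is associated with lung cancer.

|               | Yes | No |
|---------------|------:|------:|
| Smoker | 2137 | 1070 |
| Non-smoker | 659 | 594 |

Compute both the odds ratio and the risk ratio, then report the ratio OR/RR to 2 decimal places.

1.42

Cells: a = 2137, b = 1070, c = 659, d = 594.
OR = (2137·594)/(1070·659) = 1269378/705130 = 1.80020
Risk in exposed = 2137/3207 = 0.66635; risk in unexposed = 659/1253 = 0.52594; RR = 1.26698
OR/RR = 1.80020 / 1.26698 = 1.42086
The outcome is not rare, so the OR lies further from 1 than the RR.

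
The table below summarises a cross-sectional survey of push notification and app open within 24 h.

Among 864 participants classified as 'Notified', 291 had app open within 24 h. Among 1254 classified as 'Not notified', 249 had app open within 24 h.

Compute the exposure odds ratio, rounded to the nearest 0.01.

2.05

From the description: a = 291, b = 573, c = 249, d = 1005.
OR = (a·d)/(b·c) = (291 × 1005) / (573 × 249) = 292455 / 142677 = 2.04977
The odds of app open within 24 h are about 2.05 times as high in the notified group.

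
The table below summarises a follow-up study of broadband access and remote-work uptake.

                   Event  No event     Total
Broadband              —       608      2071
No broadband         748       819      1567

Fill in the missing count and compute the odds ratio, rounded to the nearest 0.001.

The missing cell is in the exposed row: 2071 − 608 = 1463.
So a = 1463, b = 608, c = 748, d = 819.
OR = (a·d)/(b·c) = (1463 × 819) / (608 × 748) = 1198197 / 454784 = 2.63465

2.635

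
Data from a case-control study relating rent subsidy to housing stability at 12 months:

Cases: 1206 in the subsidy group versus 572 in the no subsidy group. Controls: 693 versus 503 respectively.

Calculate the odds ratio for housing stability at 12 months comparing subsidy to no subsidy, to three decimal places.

1.530

From the description: a = 1206, b = 693, c = 572, d = 503.
OR = (a·d)/(b·c) = (1206 × 503) / (693 × 572) = 606618 / 396396 = 1.53033
The odds of housing stability at 12 months are about 1.53 times as high in the subsidy group.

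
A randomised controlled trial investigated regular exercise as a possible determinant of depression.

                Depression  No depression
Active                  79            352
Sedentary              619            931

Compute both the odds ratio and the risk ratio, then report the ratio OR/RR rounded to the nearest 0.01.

Cells: a = 79, b = 352, c = 619, d = 931.
OR = (79·931)/(352·619) = 73549/217888 = 0.33755
Risk in exposed = 79/431 = 0.18329; risk in unexposed = 619/1550 = 0.39935; RR = 0.45898
OR/RR = 0.33755 / 0.45898 = 0.73545
The outcome is not rare, so the OR lies further from 1 than the RR.

0.74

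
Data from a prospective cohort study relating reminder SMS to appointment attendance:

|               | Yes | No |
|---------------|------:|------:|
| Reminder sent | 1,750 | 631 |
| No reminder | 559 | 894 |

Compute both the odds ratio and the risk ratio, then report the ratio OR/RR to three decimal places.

Cells: a = 1750, b = 631, c = 559, d = 894.
OR = (1750·894)/(631·559) = 1564500/352729 = 4.43542
Risk in exposed = 1750/2381 = 0.73499; risk in unexposed = 559/1453 = 0.38472; RR = 1.91044
OR/RR = 4.43542 / 1.91044 = 2.32168
The outcome is not rare, so the OR lies further from 1 than the RR.

2.322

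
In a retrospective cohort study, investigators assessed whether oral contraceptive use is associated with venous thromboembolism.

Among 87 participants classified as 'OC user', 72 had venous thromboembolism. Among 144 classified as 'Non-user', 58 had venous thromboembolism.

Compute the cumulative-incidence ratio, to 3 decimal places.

2.055

From the description: a = 72, b = 15, c = 58, d = 86.
Risk in exposed = 72/87 = 0.82759; risk in unexposed = 58/144 = 0.40278.
RR = 0.82759 / 0.40278 = 2.05470
The risk among the exposed is 2.05 times that among the unexposed.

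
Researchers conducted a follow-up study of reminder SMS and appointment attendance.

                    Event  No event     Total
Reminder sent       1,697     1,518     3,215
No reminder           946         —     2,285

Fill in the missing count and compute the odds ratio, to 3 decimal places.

1.582

The missing cell is in the unexposed row: 2285 − 946 = 1339.
So a = 1697, b = 1518, c = 946, d = 1339.
OR = (a·d)/(b·c) = (1697 × 1339) / (1518 × 946) = 2272283 / 1436028 = 1.58234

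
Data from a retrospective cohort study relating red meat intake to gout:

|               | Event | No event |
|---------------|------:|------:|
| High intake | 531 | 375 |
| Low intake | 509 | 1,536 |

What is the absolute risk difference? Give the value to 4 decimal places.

0.3372

Cells: a = 531, b = 375, c = 509, d = 1536.
Risk in exposed = 531/906 = 0.586093; risk in unexposed = 509/2045 = 0.248900.
Risk difference = 0.586093 − 0.248900 = 0.337193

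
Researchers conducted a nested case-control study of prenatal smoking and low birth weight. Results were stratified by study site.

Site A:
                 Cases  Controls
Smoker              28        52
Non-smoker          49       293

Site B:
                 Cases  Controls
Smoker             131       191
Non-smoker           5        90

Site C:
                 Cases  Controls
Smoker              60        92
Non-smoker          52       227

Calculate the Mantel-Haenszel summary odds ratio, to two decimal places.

OR_MH = Σ(aᵢdᵢ/nᵢ) / Σ(bᵢcᵢ/nᵢ), where nᵢ is the stratum total.
Stratum 1 (Site A): n = 422; a·d/n = 28·293/422 = 19.4408; b·c/n = 52·49/422 = 6.0379
Stratum 2 (Site B): n = 417; a·d/n = 131·90/417 = 28.2734; b·c/n = 191·5/417 = 2.2902
Stratum 3 (Site C): n = 431; a·d/n = 60·227/431 = 31.6009; b·c/n = 92·52/431 = 11.0998
OR_MH = (19.4408 + 28.2734 + 31.6009) / (6.0379 + 2.2902 + 11.0998) = 79.3151 / 19.4279 = 4.08254

4.08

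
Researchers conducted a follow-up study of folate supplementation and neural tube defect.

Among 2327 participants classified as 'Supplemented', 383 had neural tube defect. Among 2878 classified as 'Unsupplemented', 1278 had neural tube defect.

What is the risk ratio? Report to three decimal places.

From the description: a = 383, b = 1944, c = 1278, d = 1600.
Risk in exposed = 383/2327 = 0.16459; risk in unexposed = 1278/2878 = 0.44406.
RR = 0.16459 / 0.44406 = 0.37065
The risk is 63% lower among the exposed than among the unexposed.

0.371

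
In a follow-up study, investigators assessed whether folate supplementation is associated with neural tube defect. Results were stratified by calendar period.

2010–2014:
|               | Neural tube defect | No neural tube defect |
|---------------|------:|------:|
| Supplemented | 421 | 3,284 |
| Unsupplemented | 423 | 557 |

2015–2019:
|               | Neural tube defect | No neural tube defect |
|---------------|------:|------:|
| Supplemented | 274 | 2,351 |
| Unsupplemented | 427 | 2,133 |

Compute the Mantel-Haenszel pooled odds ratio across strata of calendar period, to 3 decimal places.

0.332

OR_MH = Σ(aᵢdᵢ/nᵢ) / Σ(bᵢcᵢ/nᵢ), where nᵢ is the stratum total.
Stratum 1 (2010–2014): n = 4685; a·d/n = 421·557/4685 = 50.0527; b·c/n = 3284·423/4685 = 296.5063
Stratum 2 (2015–2019): n = 5185; a·d/n = 274·2133/5185 = 112.7178; b·c/n = 2351·427/5185 = 193.6118
OR_MH = (50.0527 + 112.7178) / (296.5063 + 193.6118) = 162.7706 / 490.1181 = 0.33210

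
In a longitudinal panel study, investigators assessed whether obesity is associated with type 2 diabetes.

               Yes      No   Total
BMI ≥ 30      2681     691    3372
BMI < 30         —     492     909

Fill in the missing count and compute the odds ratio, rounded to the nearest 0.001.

The missing cell is in the unexposed row: 909 − 492 = 417.
So a = 2681, b = 691, c = 417, d = 492.
OR = (a·d)/(b·c) = (2681 × 492) / (691 × 417) = 1319052 / 288147 = 4.57771

4.578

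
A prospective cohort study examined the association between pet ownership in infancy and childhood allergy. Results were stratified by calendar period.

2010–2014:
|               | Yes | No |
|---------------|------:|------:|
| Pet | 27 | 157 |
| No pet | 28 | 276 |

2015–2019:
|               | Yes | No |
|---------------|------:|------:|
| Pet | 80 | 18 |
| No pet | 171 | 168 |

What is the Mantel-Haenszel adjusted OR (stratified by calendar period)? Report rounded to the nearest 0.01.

OR_MH = Σ(aᵢdᵢ/nᵢ) / Σ(bᵢcᵢ/nᵢ), where nᵢ is the stratum total.
Stratum 1 (2010–2014): n = 488; a·d/n = 27·276/488 = 15.2705; b·c/n = 157·28/488 = 9.0082
Stratum 2 (2015–2019): n = 437; a·d/n = 80·168/437 = 30.7551; b·c/n = 18·171/437 = 7.0435
OR_MH = (15.2705 + 30.7551) / (9.0082 + 7.0435) = 46.0256 / 16.0517 = 2.86734

2.87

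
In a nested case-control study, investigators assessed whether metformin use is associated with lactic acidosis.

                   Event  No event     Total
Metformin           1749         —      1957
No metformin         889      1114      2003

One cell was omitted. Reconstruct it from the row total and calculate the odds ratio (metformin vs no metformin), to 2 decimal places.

The missing cell is in the exposed row: 1957 − 1749 = 208.
So a = 1749, b = 208, c = 889, d = 1114.
OR = (a·d)/(b·c) = (1749 × 1114) / (208 × 889) = 1948386 / 184912 = 10.53683

10.54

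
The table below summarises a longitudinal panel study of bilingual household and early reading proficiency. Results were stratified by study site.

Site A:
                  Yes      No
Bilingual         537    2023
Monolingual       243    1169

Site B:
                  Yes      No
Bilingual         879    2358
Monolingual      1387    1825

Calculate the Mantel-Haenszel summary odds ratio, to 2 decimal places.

OR_MH = Σ(aᵢdᵢ/nᵢ) / Σ(bᵢcᵢ/nᵢ), where nᵢ is the stratum total.
Stratum 1 (Site A): n = 3972; a·d/n = 537·1169/3972 = 158.0446; b·c/n = 2023·243/3972 = 123.7636
Stratum 2 (Site B): n = 6449; a·d/n = 879·1825/6449 = 248.7479; b·c/n = 2358·1387/6449 = 507.1400
OR_MH = (158.0446 + 248.7479) / (123.7636 + 507.1400) = 406.7924 / 630.9036 = 0.64478

0.64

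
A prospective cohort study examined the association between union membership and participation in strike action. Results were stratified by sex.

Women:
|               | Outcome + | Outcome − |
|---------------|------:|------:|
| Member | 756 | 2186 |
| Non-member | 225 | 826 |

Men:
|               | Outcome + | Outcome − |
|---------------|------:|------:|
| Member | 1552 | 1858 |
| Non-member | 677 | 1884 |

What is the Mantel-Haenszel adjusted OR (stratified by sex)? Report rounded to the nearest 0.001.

1.935

OR_MH = Σ(aᵢdᵢ/nᵢ) / Σ(bᵢcᵢ/nᵢ), where nᵢ is the stratum total.
Stratum 1 (Women): n = 3993; a·d/n = 756·826/3993 = 156.3877; b·c/n = 2186·225/3993 = 123.1781
Stratum 2 (Men): n = 5971; a·d/n = 1552·1884/5971 = 489.6949; b·c/n = 1858·677/5971 = 210.6625
OR_MH = (156.3877 + 489.6949) / (123.1781 + 210.6625) = 646.0825 / 333.8406 = 1.93530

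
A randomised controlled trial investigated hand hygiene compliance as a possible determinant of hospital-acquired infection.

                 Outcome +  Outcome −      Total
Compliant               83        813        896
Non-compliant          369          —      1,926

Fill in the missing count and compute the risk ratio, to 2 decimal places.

0.48

The missing cell is in the unexposed row: 1926 − 369 = 1557.
So a = 83, b = 813, c = 369, d = 1557.
RR = [a/(a+b)] / [c/(c+d)] = (83/896) / (369/1926) = 0.09263/0.19159 = 0.48350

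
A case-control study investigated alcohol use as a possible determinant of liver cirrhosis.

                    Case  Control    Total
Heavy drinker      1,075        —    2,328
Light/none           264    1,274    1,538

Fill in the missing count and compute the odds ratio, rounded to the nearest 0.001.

The missing cell is in the exposed row: 2328 − 1075 = 1253.
So a = 1075, b = 1253, c = 264, d = 1274.
OR = (a·d)/(b·c) = (1075 × 1274) / (1253 × 264) = 1369550 / 330792 = 4.14021

4.140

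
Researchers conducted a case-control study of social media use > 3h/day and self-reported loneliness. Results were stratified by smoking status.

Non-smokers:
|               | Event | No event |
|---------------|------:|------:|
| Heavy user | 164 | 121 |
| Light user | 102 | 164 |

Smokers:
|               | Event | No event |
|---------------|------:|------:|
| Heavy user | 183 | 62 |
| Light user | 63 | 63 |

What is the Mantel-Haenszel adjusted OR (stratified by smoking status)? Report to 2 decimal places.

OR_MH = Σ(aᵢdᵢ/nᵢ) / Σ(bᵢcᵢ/nᵢ), where nᵢ is the stratum total.
Stratum 1 (Non-smokers): n = 551; a·d/n = 164·164/551 = 48.8131; b·c/n = 121·102/551 = 22.3993
Stratum 2 (Smokers): n = 371; a·d/n = 183·63/371 = 31.0755; b·c/n = 62·63/371 = 10.5283
OR_MH = (48.8131 + 31.0755) / (22.3993 + 10.5283) = 79.8885 / 32.9276 = 2.42619

2.43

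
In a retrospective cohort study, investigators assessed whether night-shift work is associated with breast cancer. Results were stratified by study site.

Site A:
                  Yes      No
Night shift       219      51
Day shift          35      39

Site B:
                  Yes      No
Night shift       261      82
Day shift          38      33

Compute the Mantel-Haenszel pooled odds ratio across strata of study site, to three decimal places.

3.589

OR_MH = Σ(aᵢdᵢ/nᵢ) / Σ(bᵢcᵢ/nᵢ), where nᵢ is the stratum total.
Stratum 1 (Site A): n = 344; a·d/n = 219·39/344 = 24.8285; b·c/n = 51·35/344 = 5.1890
Stratum 2 (Site B): n = 414; a·d/n = 261·33/414 = 20.8043; b·c/n = 82·38/414 = 7.5266
OR_MH = (24.8285 + 20.8043) / (5.1890 + 7.5266) = 45.6328 / 12.7155 = 3.58875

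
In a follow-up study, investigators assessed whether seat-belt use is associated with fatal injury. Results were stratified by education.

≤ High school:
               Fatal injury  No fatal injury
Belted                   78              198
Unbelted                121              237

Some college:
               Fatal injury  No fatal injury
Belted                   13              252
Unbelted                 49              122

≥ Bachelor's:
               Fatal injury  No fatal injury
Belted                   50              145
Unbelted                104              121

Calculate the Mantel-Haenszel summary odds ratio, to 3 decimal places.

OR_MH = Σ(aᵢdᵢ/nᵢ) / Σ(bᵢcᵢ/nᵢ), where nᵢ is the stratum total.
Stratum 1 (≤ High school): n = 634; a·d/n = 78·237/634 = 29.1577; b·c/n = 198·121/634 = 37.7886
Stratum 2 (Some college): n = 436; a·d/n = 13·122/436 = 3.6376; b·c/n = 252·49/436 = 28.3211
Stratum 3 (≥ Bachelor's): n = 420; a·d/n = 50·121/420 = 14.4048; b·c/n = 145·104/420 = 35.9048
OR_MH = (29.1577 + 3.6376 + 14.4048) / (37.7886 + 28.3211 + 35.9048) = 47.2001 / 102.0145 = 0.46268

0.463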